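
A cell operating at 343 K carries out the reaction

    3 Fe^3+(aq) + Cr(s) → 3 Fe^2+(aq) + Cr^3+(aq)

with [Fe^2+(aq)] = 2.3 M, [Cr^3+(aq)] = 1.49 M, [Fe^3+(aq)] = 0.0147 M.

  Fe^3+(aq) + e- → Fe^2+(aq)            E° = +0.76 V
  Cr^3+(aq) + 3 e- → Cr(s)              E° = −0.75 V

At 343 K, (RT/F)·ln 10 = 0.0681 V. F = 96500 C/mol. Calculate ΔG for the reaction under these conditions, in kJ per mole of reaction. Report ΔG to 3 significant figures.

−393 kJ/mol

The standard cell potential is +0.76 − (−0.75) = +1.51 V, with n = 3 electrons in the balanced equation.
Here Q = ([Fe^2+(aq)]^3·[Cr^3+(aq)]) / [Fe^3+(aq)]^3 = 5.71×10^6 (log Q = 6.756), giving E = +1.51 − (0.0681/3)·(6.756) = +1.3566 V.
ΔG = −nFE = −(3)(96500)(+1.3566) J/mol = −393 kJ/mol.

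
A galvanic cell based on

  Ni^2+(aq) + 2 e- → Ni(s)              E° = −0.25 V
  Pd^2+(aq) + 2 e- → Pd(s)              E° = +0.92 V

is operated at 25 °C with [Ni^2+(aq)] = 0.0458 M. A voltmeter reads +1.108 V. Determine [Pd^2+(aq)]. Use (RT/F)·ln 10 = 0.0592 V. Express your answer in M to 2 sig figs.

0.00037 M

Pd²⁺/Pd is the cathode (higher E°); E°cell = +0.92 − (−0.25) = +1.17 V with n = 2.
Since E = E° − (0.0592/n)·log Q, log Q = n(E° − E)/0.0592 = 2.095.
The balanced reaction is Pd^2+(aq) + Ni(s) → Pd(s) + Ni^2+(aq), so Q = [Ni^2+(aq)] / [Pd^2+(aq)].
Substituting the known concentrations and solving, log [Pd^2+(aq)] = −3.434 and [Pd^2+(aq)] = 0.00037 M.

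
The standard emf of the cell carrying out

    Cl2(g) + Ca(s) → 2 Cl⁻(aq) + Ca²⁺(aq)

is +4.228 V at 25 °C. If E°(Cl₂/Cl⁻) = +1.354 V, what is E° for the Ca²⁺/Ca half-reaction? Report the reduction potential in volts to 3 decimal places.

In the reaction as written the Cl₂/Cl⁻ couple is reduced (cathode) and Ca²⁺/Ca is oxidized (anode), so E°cell = E°(Cl₂/Cl⁻) − E°(Ca²⁺/Ca).
E°(Ca²⁺/Ca) = E°(cathode) − E°cell = +1.354 − (+4.228) = −2.874 V.

−2.874 V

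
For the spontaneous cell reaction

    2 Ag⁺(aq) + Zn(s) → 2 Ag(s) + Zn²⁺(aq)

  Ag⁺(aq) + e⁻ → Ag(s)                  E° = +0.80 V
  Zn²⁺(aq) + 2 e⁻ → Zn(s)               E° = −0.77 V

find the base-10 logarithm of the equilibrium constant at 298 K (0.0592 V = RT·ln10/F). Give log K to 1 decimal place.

The Ag⁺/Ag couple is reduced (cathode); E°cell = +0.80 − (−0.77) = +1.57 V with n = 2.
At equilibrium E = 0, so log K = nE°cell / 0.0592 = (2)(+1.57) / 0.0592 = 53.0.

log K = 53.0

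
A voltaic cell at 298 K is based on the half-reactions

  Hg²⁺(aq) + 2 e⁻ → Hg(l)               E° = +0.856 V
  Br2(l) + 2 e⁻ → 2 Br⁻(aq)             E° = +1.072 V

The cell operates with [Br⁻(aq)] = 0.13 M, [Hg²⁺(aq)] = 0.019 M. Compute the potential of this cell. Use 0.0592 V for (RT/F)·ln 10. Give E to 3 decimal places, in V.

Since E°(Br₂/Br⁻) > E°(Hg²⁺/Hg), Br₂/Br⁻ serves as the cathode.
The standard potential is +1.072 − (+0.856) = +0.216 V and the balanced reaction transfers n = 2 electrons.
The balanced reaction is Br2(l) + Hg(l) → 2 Br⁻(aq) + Hg²⁺(aq), so Q = [Br⁻(aq)]^2·[Hg²⁺(aq)] = 0.000321 and log Q = −3.493.
E = E° − (0.0592/n)·log Q = +0.216 − (0.0592/2)(−3.493) = +0.319 V.

+0.319 V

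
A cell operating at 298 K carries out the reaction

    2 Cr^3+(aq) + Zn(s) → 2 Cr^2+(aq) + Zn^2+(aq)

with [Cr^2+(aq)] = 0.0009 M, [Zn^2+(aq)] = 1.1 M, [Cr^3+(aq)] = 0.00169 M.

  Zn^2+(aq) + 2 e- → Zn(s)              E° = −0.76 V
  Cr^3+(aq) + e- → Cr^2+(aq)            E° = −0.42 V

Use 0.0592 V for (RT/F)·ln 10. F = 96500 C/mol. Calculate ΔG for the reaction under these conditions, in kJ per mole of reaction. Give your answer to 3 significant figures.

−68.5 kJ/mol

The standard cell potential is −0.42 − (−0.76) = +0.34 V, with n = 2 electrons in the balanced equation.
Q = ([Cr^2+(aq)]^2·[Zn^2+(aq)]) / [Cr^3+(aq)]^2 = 0.312, so log Q = −0.506 and E = +0.34 − (0.0592/2)(−0.506) = +0.3550 V.
ΔG = −nFE = −(2)(96500)(+0.3550) J/mol = −68.5 kJ/mol.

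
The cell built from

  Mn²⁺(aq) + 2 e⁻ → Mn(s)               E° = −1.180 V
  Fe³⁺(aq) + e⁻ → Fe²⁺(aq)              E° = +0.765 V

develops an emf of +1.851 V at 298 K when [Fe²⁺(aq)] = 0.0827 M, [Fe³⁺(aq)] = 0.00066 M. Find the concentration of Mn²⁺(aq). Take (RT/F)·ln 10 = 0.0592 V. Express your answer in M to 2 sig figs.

0.095 M

Fe³⁺/Fe²⁺ is the cathode (higher E°); E°cell = +0.765 − (−1.180) = +1.945 V with n = 2.
From the Nernst equation, log Q = n(E° − E)/0.0592 = 2·(+1.945 − (+1.851))/0.0592 = 3.176.
The balanced reaction is 2 Fe³⁺(aq) + Mn(s) → 2 Fe²⁺(aq) + Mn²⁺(aq), so Q = ([Fe²⁺(aq)]^2·[Mn²⁺(aq)]) / [Fe³⁺(aq)]^2.
Solving for the unknown gives log [Mn²⁺(aq)] = −1.020, so [Mn²⁺(aq)] ≈ 0.095 M.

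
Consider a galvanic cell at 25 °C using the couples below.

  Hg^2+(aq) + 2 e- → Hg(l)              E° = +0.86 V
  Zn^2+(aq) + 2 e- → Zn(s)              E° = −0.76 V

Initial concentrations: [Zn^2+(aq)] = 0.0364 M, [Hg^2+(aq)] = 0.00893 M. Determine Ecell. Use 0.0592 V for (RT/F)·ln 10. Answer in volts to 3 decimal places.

+1.602 V

Hg²⁺/Hg is reduced (cathode, E° = +0.86 V) and Zn²⁺/Zn is oxidized (anode).
E°cell = E°cat − E°an = +0.86 − (−0.76) = +1.62 V; n = 2.
The balanced reaction is Hg^2+(aq) + Zn(s) → Hg(l) + Zn^2+(aq), so Q = [Zn^2+(aq)] / [Hg^2+(aq)] = 4.08 and log Q = 0.610.
By the Nernst equation, E = +1.62 − (0.0592/2)·(0.610) = +1.602 V.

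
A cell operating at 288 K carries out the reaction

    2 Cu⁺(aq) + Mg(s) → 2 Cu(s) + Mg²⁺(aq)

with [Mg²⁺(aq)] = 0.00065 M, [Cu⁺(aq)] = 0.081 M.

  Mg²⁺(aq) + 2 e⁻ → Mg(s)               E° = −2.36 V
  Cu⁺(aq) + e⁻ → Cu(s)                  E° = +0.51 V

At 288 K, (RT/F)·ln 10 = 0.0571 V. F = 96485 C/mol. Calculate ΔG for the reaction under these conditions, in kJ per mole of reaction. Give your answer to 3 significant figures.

−559 kJ/mol

The standard cell potential is +0.51 − (−2.36) = +2.87 V, with n = 2 electrons in the balanced equation.
Here Q = [Mg²⁺(aq)] / [Cu⁺(aq)]^2 = 0.0991 (log Q = −1.004), giving E = +2.87 − (0.0571/2)·(−1.004) = +2.8987 V.
Then ΔG = −nFE = −2 × 96485 × +2.8987 J/mol = −559 kJ/mol.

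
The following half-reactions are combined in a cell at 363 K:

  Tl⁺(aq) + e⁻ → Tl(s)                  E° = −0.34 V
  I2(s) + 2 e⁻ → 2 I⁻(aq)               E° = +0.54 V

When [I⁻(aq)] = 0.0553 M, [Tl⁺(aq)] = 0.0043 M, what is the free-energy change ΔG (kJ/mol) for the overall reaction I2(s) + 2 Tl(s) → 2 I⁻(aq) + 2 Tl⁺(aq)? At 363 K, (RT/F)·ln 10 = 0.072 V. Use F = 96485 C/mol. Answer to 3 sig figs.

E°cell = +0.54 − (−0.34) = +0.88 V; the balanced reaction transfers n = 2 electrons.
The reaction quotient is [I⁻(aq)]^2·[Tl⁺(aq)]^2 = 5.65×10^−8; by Nernst, E = +0.88 − (0.072/2)(−7.248) = +1.1409 V.
ΔG = −nFE = −(2)(96485)(+1.1409) J/mol = −220 kJ/mol.

−220 kJ/mol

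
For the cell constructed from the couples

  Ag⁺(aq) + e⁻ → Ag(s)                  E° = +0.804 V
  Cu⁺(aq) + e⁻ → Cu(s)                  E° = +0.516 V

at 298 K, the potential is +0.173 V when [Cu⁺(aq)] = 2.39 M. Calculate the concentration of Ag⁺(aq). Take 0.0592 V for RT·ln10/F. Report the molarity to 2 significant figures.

The Ag⁺/Ag couple has the larger reduction potential, so it is the cathode: E°cell = +0.804 − (+0.516) = +0.288 V and n = 1.
Rearranging E = E° − (0.0592/n)·log Q gives log Q = 1(+0.288 − (+0.173))/0.0592 = 1.943.
For Ag⁺(aq) + Cu(s) → Ag(s) + Cu⁺(aq), the reaction quotient is Q = [Cu⁺(aq)] / [Ag⁺(aq)].
Isolating [Ag⁺(aq)] in Q = 10^{1.943} yields log [Ag⁺(aq)] = −1.565, i.e. 0.027 M.

0.027 M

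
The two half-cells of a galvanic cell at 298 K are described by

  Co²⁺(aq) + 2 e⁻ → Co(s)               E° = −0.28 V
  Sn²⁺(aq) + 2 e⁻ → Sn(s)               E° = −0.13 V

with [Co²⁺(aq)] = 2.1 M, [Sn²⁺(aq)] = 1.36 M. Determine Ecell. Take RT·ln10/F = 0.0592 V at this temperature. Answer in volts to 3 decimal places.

Sn²⁺/Sn is reduced (cathode, E° = −0.13 V) and Co²⁺/Co is oxidized (anode).
E°cell = E°cat − E°an = −0.13 − (−0.28) = +0.15 V; n = 2.
Balancing gives Sn²⁺(aq) + Co(s) → Sn(s) + Co²⁺(aq); hence Q = [Co²⁺(aq)] / [Sn²⁺(aq)] = 1.54 (log Q = 0.189).
By the Nernst equation, E = +0.15 − (0.0592/2)·(0.189) = +0.144 V.

+0.144 V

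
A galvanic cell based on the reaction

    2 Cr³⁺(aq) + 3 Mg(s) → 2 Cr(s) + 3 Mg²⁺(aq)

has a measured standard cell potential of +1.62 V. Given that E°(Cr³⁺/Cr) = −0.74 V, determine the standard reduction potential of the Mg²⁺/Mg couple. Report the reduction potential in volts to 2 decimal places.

−2.36 V

In the reaction as written the Cr³⁺/Cr couple is reduced (cathode) and Mg²⁺/Mg is oxidized (anode), so E°cell = E°(Cr³⁺/Cr) − E°(Mg²⁺/Mg).
E°(Mg²⁺/Mg) = E°(cathode) − E°cell = −0.74 − (+1.62) = −2.36 V.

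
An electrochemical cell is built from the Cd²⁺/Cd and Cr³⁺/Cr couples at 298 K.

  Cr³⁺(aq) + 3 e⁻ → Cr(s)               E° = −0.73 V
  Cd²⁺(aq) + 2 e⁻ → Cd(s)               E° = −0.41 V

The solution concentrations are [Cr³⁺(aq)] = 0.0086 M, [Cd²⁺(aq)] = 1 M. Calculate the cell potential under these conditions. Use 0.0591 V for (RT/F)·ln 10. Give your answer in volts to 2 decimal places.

Since E°(Cd²⁺/Cd) > E°(Cr³⁺/Cr), Cd²⁺/Cd serves as the cathode.
The standard potential is −0.41 − (−0.73) = +0.32 V and the balanced reaction transfers n = 6 electrons.
Balancing gives 3 Cd²⁺(aq) + 2 Cr(s) → 3 Cd(s) + 2 Cr³⁺(aq); hence Q = [Cr³⁺(aq)]^2 / [Cd²⁺(aq)]^3 = 7.4×10^−5 (log Q = −4.131).
E = E° − (0.0591/n)·log Q = +0.32 − (0.0591/6)(−4.131) = +0.36 V.

+0.36 V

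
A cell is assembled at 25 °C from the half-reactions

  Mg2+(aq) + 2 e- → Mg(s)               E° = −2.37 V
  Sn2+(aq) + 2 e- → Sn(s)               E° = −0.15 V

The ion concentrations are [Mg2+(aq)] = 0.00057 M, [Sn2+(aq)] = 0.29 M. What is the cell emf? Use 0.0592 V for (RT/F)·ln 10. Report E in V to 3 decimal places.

+2.300 V

Sn²⁺/Sn is reduced (cathode, E° = −0.15 V) and Mg²⁺/Mg is oxidized (anode).
The standard potential is −0.15 − (−2.37) = +2.22 V and the balanced reaction transfers n = 2 electrons.
The balanced reaction is Sn2+(aq) + Mg(s) → Sn(s) + Mg2+(aq), so Q = [Mg2+(aq)] / [Sn2+(aq)] = 0.00197 and log Q = −2.707.
Applying E = E° − (RT ln10/nF)·log Q gives +2.22 − (0.0592/2)(−2.707) = +2.300 V.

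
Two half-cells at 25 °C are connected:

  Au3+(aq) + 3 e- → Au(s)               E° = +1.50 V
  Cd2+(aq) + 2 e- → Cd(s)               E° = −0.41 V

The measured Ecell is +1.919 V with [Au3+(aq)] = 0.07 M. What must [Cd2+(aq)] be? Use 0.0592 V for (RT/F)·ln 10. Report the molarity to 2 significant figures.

0.084 M

With Au³⁺/Au at the cathode and Cd²⁺/Cd at the anode, E°cell = +1.50 − (−0.41) = +1.91 V (n = 6).
Since E = E° − (0.0592/n)·log Q, log Q = n(E° − E)/0.0592 = −0.912.
For 2 Au3+(aq) + 3 Cd(s) → 2 Au(s) + 3 Cd2+(aq), the reaction quotient is Q = [Cd2+(aq)]^3 / [Au3+(aq)]^2.
Substituting the known concentrations and solving, log [Cd2+(aq)] = −1.074 and [Cd2+(aq)] = 0.084 M.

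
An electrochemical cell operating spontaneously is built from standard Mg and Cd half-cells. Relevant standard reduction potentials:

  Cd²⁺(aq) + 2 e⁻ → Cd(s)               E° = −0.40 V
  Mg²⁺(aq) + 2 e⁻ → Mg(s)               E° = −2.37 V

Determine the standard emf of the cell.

The Cd²⁺/Cd couple has the higher E°, so Cd ion is reduced (cathode) and Mg is oxidized (anode).
E°cell = E°(cathode) − E°(anode) = −0.40 − (−2.37) = +1.97 V.

+1.97 V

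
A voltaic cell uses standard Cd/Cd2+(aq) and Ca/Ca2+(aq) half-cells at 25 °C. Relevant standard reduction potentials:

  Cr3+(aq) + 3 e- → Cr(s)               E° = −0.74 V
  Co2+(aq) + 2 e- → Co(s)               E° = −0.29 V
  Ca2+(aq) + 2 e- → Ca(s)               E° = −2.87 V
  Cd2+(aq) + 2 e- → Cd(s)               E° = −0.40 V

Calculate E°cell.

+2.47 V

The Cd²⁺/Cd couple has the higher E°, so Cd ion is reduced (cathode) and Ca is oxidized (anode).
E°cell = E°(cathode) − E°(anode) = −0.40 − (−2.87) = +2.47 V.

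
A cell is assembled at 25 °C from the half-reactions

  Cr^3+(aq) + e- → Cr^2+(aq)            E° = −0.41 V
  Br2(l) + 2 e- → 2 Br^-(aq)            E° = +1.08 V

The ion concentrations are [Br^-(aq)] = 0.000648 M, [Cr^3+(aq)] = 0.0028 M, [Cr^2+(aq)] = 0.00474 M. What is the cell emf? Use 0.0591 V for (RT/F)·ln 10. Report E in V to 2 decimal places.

+1.69 V

Br₂/Br⁻ is reduced (cathode, E° = +1.08 V) and Cr³⁺/Cr²⁺ is oxidized (anode).
E°cell = E°cat − E°an = +1.08 − (−0.41) = +1.49 V; n = 2.
The balanced reaction is Br2(l) + 2 Cr^2+(aq) → 2 Br^-(aq) + 2 Cr^3+(aq), so Q = ([Br^-(aq)]^2·[Cr^3+(aq)]^2) / [Cr^2+(aq)]^2 = 1.47×10^−7 and log Q = −6.834.
E = E° − (0.0591/n)·log Q = +1.49 − (0.0591/2)(−6.834) = +1.69 V.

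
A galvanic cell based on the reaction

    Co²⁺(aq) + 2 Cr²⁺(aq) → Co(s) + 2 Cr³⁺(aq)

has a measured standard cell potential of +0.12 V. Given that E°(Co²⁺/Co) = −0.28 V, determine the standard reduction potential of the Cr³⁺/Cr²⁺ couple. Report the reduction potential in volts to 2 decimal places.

−0.40 V

In the reaction as written the Co²⁺/Co couple is reduced (cathode) and Cr³⁺/Cr²⁺ is oxidized (anode), so E°cell = E°(Co²⁺/Co) − E°(Cr³⁺/Cr²⁺).
E°(Cr³⁺/Cr²⁺) = E°(cathode) − E°cell = −0.28 − (+0.12) = −0.40 V.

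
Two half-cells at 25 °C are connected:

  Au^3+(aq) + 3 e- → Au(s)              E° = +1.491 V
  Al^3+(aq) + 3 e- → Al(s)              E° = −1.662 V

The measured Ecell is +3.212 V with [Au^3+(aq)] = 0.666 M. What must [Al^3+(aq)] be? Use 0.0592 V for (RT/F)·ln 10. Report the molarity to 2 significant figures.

With Au³⁺/Au at the cathode and Al³⁺/Al at the anode, E°cell = +1.491 − (−1.662) = +3.153 V (n = 3).
From the Nernst equation, log Q = n(E° − E)/0.0592 = 3·(+3.153 − (+3.212))/0.0592 = −2.990.
Balancing electrons gives Au^3+(aq) + Al(s) → Au(s) + Al^3+(aq); thus Q = [Al^3+(aq)] / [Au^3+(aq)].
Substituting the known concentrations and solving, log [Al^3+(aq)] = −3.167 and [Al^3+(aq)] = 0.00068 M.

0.00068 M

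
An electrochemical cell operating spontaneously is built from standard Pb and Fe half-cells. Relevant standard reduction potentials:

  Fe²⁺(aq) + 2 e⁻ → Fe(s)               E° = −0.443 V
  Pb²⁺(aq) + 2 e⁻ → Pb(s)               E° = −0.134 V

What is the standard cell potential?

+0.309 V

Of the two couples in this cell, the one with the more positive reduction potential is reduced at the cathode: here that is Pb²⁺/Pb (−0.134 V); Fe²⁺/Fe (−0.443 V) is the anode.
E°cell = E°(cathode) − E°(anode) = −0.134 − (−0.443) = +0.309 V.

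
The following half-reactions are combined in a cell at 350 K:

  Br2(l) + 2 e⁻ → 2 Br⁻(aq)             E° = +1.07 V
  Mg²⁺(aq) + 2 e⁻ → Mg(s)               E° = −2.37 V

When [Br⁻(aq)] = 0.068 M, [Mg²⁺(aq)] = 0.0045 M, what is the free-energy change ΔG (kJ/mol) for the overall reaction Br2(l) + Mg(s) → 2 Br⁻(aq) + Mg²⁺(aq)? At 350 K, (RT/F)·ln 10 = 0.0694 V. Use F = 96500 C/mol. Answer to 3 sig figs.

−695 kJ/mol

The standard cell potential is +1.07 − (−2.37) = +3.44 V, with n = 2 electrons in the balanced equation.
The reaction quotient is [Br⁻(aq)]^2·[Mg²⁺(aq)] = 2.08×10^−5; by Nernst, E = +3.44 − (0.0694/2)(−4.682) = +3.6025 V.
Then ΔG = −nFE = −2 × 96500 × +3.6025 J/mol = −695 kJ/mol.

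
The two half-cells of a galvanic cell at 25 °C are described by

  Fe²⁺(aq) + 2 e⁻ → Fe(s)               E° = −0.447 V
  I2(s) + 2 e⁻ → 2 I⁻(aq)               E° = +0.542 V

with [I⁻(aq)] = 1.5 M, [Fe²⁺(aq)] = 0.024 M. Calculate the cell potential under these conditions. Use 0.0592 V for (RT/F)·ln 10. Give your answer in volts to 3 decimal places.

+1.027 V

I₂/I⁻ is reduced (cathode, E° = +0.542 V) and Fe²⁺/Fe is oxidized (anode).
E°cell = +0.542 − (−0.447) = +0.989 V, with n = 2 electrons transferred.
Balancing gives I2(s) + Fe(s) → 2 I⁻(aq) + Fe²⁺(aq); hence Q = [I⁻(aq)]^2·[Fe²⁺(aq)] = 0.054 (log Q = −1.268).
E = E° − (0.0592/n)·log Q = +0.989 − (0.0592/2)(−1.268) = +1.027 V.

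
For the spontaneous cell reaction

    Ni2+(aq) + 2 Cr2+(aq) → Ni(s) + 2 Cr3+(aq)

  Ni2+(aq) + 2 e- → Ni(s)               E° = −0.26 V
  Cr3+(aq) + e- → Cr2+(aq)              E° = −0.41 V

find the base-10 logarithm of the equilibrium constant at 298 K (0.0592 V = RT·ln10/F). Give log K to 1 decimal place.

log K = 5.1

The Ni²⁺/Ni couple is reduced (cathode); E°cell = −0.26 − (−0.41) = +0.15 V with n = 2.
At equilibrium E = 0, so log K = nE°cell / 0.0592 = (2)(+0.15) / 0.0592 = 5.1.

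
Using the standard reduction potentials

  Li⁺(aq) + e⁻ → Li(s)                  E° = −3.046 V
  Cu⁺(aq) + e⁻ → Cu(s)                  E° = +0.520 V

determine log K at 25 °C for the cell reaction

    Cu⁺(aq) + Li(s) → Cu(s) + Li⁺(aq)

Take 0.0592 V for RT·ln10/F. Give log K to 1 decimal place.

The Cu⁺/Cu couple is reduced (cathode); E°cell = +0.520 − (−3.046) = +3.566 V with n = 1.
At equilibrium E = 0, so log K = nE°cell / 0.0592 = (1)(+3.566) / 0.0592 = 60.2.

log K = 60.2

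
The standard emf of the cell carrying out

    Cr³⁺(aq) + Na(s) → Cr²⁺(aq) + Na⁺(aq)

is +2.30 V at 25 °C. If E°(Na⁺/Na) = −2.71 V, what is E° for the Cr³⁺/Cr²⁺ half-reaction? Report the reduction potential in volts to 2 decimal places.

−0.41 V

In the reaction as written the Cr³⁺/Cr²⁺ couple is reduced (cathode) and Na⁺/Na is oxidized (anode), so E°cell = E°(Cr³⁺/Cr²⁺) − E°(Na⁺/Na).
E°(Cr³⁺/Cr²⁺) = E°cell + E°(anode) = +2.30 + (−2.71) = −0.41 V.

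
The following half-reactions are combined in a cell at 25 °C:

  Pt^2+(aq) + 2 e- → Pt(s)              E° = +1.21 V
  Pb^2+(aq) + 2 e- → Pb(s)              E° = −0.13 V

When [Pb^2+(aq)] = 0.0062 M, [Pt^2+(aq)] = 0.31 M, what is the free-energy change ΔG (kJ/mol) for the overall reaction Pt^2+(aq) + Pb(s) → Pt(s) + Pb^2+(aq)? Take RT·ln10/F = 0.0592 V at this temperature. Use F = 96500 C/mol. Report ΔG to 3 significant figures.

The standard cell potential is +1.21 − (−0.13) = +1.34 V, with n = 2 electrons in the balanced equation.
Q = [Pb^2+(aq)] / [Pt^2+(aq)] = 0.02, so log Q = −1.699 and E = +1.34 − (0.0592/2)(−1.699) = +1.3903 V.
Finally ΔG = −nFE = −(2)(96500 C/mol)(+1.3903 V) = −268 kJ/mol.

−268 kJ/mol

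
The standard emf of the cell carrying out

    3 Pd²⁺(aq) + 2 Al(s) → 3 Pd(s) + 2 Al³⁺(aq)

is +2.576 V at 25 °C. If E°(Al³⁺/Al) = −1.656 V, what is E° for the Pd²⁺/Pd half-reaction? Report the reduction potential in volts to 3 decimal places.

In the reaction as written the Pd²⁺/Pd couple is reduced (cathode) and Al³⁺/Al is oxidized (anode), so E°cell = E°(Pd²⁺/Pd) − E°(Al³⁺/Al).
E°(Pd²⁺/Pd) = E°cell + E°(anode) = +2.576 + (−1.656) = +0.920 V.

+0.920 V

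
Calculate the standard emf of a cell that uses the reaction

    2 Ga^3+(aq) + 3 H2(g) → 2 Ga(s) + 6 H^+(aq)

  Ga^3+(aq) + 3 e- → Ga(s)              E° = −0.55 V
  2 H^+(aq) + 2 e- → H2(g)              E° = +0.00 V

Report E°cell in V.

Ga^3+(aq) gains electrons, so the Ga³⁺/Ga couple is the cathode; the 2H⁺/H₂ couple is the anode.
E°cell = E°(cathode) − E°(anode) = −0.55 − (+0.00) = −0.55 V.
The negative E°cell means the reaction is non-spontaneous in the direction written.

−0.55 V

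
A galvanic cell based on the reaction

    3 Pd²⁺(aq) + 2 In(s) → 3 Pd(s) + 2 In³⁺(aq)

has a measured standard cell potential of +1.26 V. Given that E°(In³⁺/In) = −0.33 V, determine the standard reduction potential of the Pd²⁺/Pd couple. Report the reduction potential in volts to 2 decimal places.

In the reaction as written the Pd²⁺/Pd couple is reduced (cathode) and In³⁺/In is oxidized (anode), so E°cell = E°(Pd²⁺/Pd) − E°(In³⁺/In).
E°(Pd²⁺/Pd) = E°cell + E°(anode) = +1.26 + (−0.33) = +0.93 V.

+0.93 V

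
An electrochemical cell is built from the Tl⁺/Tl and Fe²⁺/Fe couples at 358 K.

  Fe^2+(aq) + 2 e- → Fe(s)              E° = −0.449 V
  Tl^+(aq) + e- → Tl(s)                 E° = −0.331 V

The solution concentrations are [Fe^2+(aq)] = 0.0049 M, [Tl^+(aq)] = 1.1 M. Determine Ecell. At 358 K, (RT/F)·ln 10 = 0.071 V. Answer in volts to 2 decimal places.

+0.20 V

Since E°(Tl⁺/Tl) > E°(Fe²⁺/Fe), Tl⁺/Tl serves as the cathode.
E°cell = E°cat − E°an = −0.331 − (−0.449) = +0.118 V; n = 2.
The balanced reaction is 2 Tl^+(aq) + Fe(s) → 2 Tl(s) + Fe^2+(aq), so Q = [Fe^2+(aq)] / [Tl^+(aq)]^2 = 0.00405 and log Q = −2.393.
Applying E = E° − (RT ln10/nF)·log Q gives +0.118 − (0.071/2)(−2.393) = +0.20 V.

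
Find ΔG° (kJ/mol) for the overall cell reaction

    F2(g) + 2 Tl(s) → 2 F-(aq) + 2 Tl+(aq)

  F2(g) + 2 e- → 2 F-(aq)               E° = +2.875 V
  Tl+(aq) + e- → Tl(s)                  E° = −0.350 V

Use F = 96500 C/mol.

−622 kJ/mol

In the reaction as written F2(g) is reduced, so the F₂/F⁻ couple is the cathode and Tl⁺/Tl is the anode.
E°cell = +2.875 − (−0.350) = +3.225 V; balancing electrons gives n = 2.
ΔG° = −nFE°cell = −(2)(96500)(+3.225) J/mol = −622 kJ/mol.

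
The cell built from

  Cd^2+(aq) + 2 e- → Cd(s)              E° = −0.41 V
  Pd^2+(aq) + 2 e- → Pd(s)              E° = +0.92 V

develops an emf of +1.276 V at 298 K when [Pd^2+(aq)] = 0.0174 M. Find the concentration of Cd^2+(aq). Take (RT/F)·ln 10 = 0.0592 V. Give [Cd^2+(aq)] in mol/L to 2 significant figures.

1.2 M

The Pd²⁺/Pd couple has the larger reduction potential, so it is the cathode: E°cell = +0.92 − (−0.41) = +1.33 V and n = 2.
Since E = E° − (0.0592/n)·log Q, log Q = n(E° − E)/0.0592 = 1.824.
The balanced reaction is Pd^2+(aq) + Cd(s) → Pd(s) + Cd^2+(aq), so Q = [Cd^2+(aq)] / [Pd^2+(aq)].
Substituting the known concentrations and solving, log [Cd^2+(aq)] = 0.065 and [Cd^2+(aq)] = 1.2 M.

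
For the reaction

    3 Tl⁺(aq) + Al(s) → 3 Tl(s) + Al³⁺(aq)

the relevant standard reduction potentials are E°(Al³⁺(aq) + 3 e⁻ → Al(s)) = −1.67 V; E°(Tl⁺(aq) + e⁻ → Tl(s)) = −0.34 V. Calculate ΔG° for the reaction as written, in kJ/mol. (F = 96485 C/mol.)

In the reaction as written Tl⁺(aq) is reduced, so the Tl⁺/Tl couple is the cathode and Al³⁺/Al is the anode.
E°cell = −0.34 − (−1.67) = +1.33 V; balancing electrons gives n = 3.
ΔG° = −nFE°cell = −(3)(96485)(+1.33) J/mol = −385 kJ/mol.

−385 kJ/mol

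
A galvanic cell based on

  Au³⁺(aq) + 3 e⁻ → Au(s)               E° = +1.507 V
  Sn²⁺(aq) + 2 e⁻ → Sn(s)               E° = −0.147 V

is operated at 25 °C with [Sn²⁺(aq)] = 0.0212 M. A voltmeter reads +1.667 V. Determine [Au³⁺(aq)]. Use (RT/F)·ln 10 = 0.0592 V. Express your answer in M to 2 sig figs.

0.014 M

The Au³⁺/Au couple has the larger reduction potential, so it is the cathode: E°cell = +1.507 − (−0.147) = +1.654 V and n = 6.
Rearranging E = E° − (0.0592/n)·log Q gives log Q = 6(+1.654 − (+1.667))/0.0592 = −1.318.
For 2 Au³⁺(aq) + 3 Sn(s) → 2 Au(s) + 3 Sn²⁺(aq), the reaction quotient is Q = [Sn²⁺(aq)]^3 / [Au³⁺(aq)]^2.
Solving for the unknown gives log [Au³⁺(aq)] = −1.851, so [Au³⁺(aq)] ≈ 0.014 M.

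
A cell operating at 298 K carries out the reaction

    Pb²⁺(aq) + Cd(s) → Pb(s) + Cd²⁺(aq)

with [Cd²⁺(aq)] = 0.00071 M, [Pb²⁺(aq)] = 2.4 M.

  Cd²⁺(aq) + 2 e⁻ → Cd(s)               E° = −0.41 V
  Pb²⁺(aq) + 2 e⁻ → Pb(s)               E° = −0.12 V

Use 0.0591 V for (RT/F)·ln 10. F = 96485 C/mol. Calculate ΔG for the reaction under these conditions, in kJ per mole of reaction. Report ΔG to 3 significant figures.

With Pb²⁺/Pb reduced at the cathode, E°cell = −0.12 − (−0.41) = +0.29 V and n = 2.
The reaction quotient is [Cd²⁺(aq)] / [Pb²⁺(aq)] = 0.000296; by Nernst, E = +0.29 − (0.0591/2)(−3.529) = +0.3943 V.
Finally ΔG = −nFE = −(2)(96485 C/mol)(+0.3943 V) = −76.1 kJ/mol.

−76.1 kJ/mol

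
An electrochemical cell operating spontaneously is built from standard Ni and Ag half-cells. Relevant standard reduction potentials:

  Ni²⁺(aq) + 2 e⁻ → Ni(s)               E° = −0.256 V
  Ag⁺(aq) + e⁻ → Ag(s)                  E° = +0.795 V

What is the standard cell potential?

The Ag⁺/Ag couple has the higher E°, so Ag ion is reduced (cathode) and Ni is oxidized (anode).
E°cell = E°(cathode) − E°(anode) = +0.795 − (−0.256) = +1.051 V.

+1.051 V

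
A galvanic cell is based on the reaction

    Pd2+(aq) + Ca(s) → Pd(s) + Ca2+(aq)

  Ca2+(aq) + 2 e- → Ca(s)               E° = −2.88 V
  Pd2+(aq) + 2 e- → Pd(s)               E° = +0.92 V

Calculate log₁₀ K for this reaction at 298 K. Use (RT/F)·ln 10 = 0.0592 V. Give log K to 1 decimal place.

log K = 128.4

The Pd²⁺/Pd couple is reduced (cathode); E°cell = +0.92 − (−2.88) = +3.80 V with n = 2.
At equilibrium E = 0, so log K = nE°cell / 0.0592 = (2)(+3.80) / 0.0592 = 128.4.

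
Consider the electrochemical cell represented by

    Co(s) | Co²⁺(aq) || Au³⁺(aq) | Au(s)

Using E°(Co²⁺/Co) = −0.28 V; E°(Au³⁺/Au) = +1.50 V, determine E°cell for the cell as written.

+1.78 V

By convention the left-hand electrode in cell notation is the anode (oxidation) and the right-hand electrode is the cathode (reduction).
E°cell = E°(right) − E°(left) = +1.50 − (−0.28) = +1.78 V.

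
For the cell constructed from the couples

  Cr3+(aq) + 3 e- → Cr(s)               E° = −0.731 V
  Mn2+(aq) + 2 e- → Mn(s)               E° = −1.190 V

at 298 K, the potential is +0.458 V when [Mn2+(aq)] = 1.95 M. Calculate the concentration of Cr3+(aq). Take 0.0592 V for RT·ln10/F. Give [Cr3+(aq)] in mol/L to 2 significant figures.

2.4 M

The Cr³⁺/Cr couple has the larger reduction potential, so it is the cathode: E°cell = −0.731 − (−1.190) = +0.459 V and n = 6.
From the Nernst equation, log Q = n(E° − E)/0.0592 = 6·(+0.459 − (+0.458))/0.0592 = 0.101.
For 2 Cr3+(aq) + 3 Mn(s) → 2 Cr(s) + 3 Mn2+(aq), the reaction quotient is Q = [Mn2+(aq)]^3 / [Cr3+(aq)]^2.
Solving for the unknown gives log [Cr3+(aq)] = 0.385, so [Cr3+(aq)] ≈ 2.4 M.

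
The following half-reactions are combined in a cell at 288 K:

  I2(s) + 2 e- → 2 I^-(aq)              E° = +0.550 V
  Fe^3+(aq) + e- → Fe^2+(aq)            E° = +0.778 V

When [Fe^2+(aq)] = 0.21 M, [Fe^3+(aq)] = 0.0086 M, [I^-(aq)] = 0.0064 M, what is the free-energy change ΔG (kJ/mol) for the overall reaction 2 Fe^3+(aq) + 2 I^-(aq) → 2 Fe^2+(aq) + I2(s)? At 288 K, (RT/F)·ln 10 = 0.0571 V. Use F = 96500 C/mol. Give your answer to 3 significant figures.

−4.54 kJ/mol

The standard cell potential is +0.778 − (+0.550) = +0.228 V, with n = 2 electrons in the balanced equation.
Here Q = [Fe^2+(aq)]^2 / ([Fe^3+(aq)]^2·[I^-(aq)]^2) = 1.46×10^7 (log Q = 7.163), giving E = +0.228 − (0.0571/2)·(7.163) = +0.0235 V.
Then ΔG = −nFE = −2 × 96500 × +0.0235 J/mol = −4.54 kJ/mol.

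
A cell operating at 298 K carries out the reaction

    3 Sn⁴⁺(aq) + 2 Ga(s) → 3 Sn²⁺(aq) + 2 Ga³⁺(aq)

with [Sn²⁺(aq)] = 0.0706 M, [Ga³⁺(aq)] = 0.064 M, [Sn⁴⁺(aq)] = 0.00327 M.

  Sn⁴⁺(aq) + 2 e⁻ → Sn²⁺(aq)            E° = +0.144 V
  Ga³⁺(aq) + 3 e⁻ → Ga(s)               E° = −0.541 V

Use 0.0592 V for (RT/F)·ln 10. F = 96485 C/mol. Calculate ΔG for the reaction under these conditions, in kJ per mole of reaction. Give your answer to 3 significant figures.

E°cell = +0.144 − (−0.541) = +0.685 V; the balanced reaction transfers n = 6 electrons.
Q = ([Sn²⁺(aq)]^3·[Ga³⁺(aq)]^2) / [Sn⁴⁺(aq)]^3 = 41.2, so log Q = 1.615 and E = +0.685 − (0.0592/6)(1.615) = +0.6691 V.
Then ΔG = −nFE = −6 × 96485 × +0.6691 J/mol = −387 kJ/mol.

−387 kJ/mol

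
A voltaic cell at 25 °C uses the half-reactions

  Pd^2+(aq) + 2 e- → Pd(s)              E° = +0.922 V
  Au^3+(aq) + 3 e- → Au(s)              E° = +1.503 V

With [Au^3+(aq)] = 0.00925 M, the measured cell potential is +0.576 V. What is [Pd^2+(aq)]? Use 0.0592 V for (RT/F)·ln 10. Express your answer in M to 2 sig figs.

The Au³⁺/Au couple has the larger reduction potential, so it is the cathode: E°cell = +1.503 − (+0.922) = +0.581 V and n = 6.
Since E = E° − (0.0592/n)·log Q, log Q = n(E° − E)/0.0592 = 0.507.
The balanced reaction is 2 Au^3+(aq) + 3 Pd(s) → 2 Au(s) + 3 Pd^2+(aq), so Q = [Pd^2+(aq)]^3 / [Au^3+(aq)]^2.
Solving for the unknown gives log [Pd^2+(aq)] = −1.187, so [Pd^2+(aq)] ≈ 0.065 M.

0.065 M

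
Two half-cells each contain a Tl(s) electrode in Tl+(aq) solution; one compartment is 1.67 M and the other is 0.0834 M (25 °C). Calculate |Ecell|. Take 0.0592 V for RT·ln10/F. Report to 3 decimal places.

For a concentration cell E°cell = 0, since both electrodes use the same couple.
The compartment with the higher Tl+(aq) concentration (1.67 M) acts as the cathode; ions are reduced there and produced at the dilute (0.0834 M) anode.
With n = 1, Ecell = −(0.0592/1)·log([dilute]/[conc]) = −(0.0592/1)·log(0.0834/1.67) = +0.077 V.

0.077 V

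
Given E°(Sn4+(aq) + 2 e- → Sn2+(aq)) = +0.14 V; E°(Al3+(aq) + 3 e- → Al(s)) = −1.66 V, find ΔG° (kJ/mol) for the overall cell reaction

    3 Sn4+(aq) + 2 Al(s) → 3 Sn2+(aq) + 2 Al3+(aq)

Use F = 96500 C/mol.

−1042 kJ/mol

In the reaction as written Sn4+(aq) is reduced, so the Sn⁴⁺/Sn²⁺ couple is the cathode and Al³⁺/Al is the anode.
E°cell = +0.14 − (−1.66) = +1.80 V; balancing electrons gives n = 6.
ΔG° = −nFE°cell = −(6)(96500)(+1.80) J/mol = −1042 kJ/mol.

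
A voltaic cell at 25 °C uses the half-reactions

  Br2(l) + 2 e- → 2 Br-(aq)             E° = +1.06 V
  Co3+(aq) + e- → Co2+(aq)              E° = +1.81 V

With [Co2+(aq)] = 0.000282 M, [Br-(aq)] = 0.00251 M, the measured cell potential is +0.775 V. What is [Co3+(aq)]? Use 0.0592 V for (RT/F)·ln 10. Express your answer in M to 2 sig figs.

Co³⁺/Co²⁺ is the cathode (higher E°); E°cell = +1.81 − (+1.06) = +0.75 V with n = 2.
Since E = E° − (0.0592/n)·log Q, log Q = n(E° − E)/0.0592 = −0.845.
The balanced reaction is 2 Co3+(aq) + 2 Br-(aq) → 2 Co2+(aq) + Br2(l), so Q = [Co2+(aq)]^2 / ([Co3+(aq)]^2·[Br-(aq)]^2).
Isolating [Co3+(aq)] in Q = 10^{−0.845} yields log [Co3+(aq)] = −0.527, i.e. 0.30 M.

0.30 M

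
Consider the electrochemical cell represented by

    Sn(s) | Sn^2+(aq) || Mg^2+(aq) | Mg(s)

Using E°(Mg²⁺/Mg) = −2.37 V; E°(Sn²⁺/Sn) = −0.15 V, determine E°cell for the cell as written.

By convention the left-hand electrode in cell notation is the anode (oxidation) and the right-hand electrode is the cathode (reduction).
E°cell = E°(right) − E°(left) = −2.37 − (−0.15) = −2.22 V.
The negative sign shows that, as written, the cell would require an external voltage to drive the reaction.

−2.22 V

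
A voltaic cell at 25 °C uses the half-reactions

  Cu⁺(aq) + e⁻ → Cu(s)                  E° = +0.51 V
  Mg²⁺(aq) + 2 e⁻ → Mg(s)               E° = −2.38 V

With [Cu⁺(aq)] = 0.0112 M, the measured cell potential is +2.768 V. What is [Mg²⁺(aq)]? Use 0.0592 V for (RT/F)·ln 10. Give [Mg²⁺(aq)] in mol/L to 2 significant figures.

With Cu⁺/Cu at the cathode and Mg²⁺/Mg at the anode, E°cell = +0.51 − (−2.38) = +2.89 V (n = 2).
From the Nernst equation, log Q = n(E° − E)/0.0592 = 2·(+2.89 − (+2.768))/0.0592 = 4.122.
The balanced reaction is 2 Cu⁺(aq) + Mg(s) → 2 Cu(s) + Mg²⁺(aq), so Q = [Mg²⁺(aq)] / [Cu⁺(aq)]^2.
Substituting the known concentrations and solving, log [Mg²⁺(aq)] = 0.220 and [Mg²⁺(aq)] = 1.7 M.

1.7 M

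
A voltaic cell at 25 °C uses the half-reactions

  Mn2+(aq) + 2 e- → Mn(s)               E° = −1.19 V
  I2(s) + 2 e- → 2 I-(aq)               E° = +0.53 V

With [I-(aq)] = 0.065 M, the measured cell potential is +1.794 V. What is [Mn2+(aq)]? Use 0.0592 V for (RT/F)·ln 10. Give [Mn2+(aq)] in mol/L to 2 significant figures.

0.75 M

With I₂/I⁻ at the cathode and Mn²⁺/Mn at the anode, E°cell = +0.53 − (−1.19) = +1.72 V (n = 2).
Since E = E° − (0.0592/n)·log Q, log Q = n(E° − E)/0.0592 = −2.500.
For I2(s) + Mn(s) → 2 I-(aq) + Mn2+(aq), the reaction quotient is Q = [I-(aq)]^2·[Mn2+(aq)].
Isolating [Mn2+(aq)] in Q = 10^{−2.500} yields log [Mn2+(aq)] = −0.126, i.e. 0.75 M.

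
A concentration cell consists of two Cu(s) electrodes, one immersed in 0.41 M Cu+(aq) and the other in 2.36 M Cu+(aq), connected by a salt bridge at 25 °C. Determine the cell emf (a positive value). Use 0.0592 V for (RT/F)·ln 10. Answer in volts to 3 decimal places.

0.045 V

For a concentration cell E°cell = 0, since both electrodes use the same couple.
The compartment with the higher Cu+(aq) concentration (2.36 M) acts as the cathode; ions are reduced there and produced at the dilute (0.41 M) anode.
With n = 1, Ecell = −(0.0592/1)·log([dilute]/[conc]) = −(0.0592/1)·log(0.41/2.36) = +0.045 V.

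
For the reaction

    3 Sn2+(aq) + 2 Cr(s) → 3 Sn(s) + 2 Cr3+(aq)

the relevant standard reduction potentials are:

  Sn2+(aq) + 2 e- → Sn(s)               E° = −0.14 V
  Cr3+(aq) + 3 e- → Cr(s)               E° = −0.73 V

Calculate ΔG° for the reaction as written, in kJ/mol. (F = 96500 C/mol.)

In the reaction as written Sn2+(aq) is reduced, so the Sn²⁺/Sn couple is the cathode and Cr³⁺/Cr is the anode.
E°cell = −0.14 − (−0.73) = +0.59 V; balancing electrons gives n = 6.
ΔG° = −nFE°cell = −(6)(96500)(+0.59) J/mol = −342 kJ/mol.

−342 kJ/mol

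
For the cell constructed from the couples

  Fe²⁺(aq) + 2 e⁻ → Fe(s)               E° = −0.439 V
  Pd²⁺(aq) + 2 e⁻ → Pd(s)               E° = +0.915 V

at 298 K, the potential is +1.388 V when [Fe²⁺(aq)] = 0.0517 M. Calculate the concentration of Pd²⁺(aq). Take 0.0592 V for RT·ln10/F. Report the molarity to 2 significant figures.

0.73 M

With Pd²⁺/Pd at the cathode and Fe²⁺/Fe at the anode, E°cell = +0.915 − (−0.439) = +1.354 V (n = 2).
Since E = E° − (0.0592/n)·log Q, log Q = n(E° − E)/0.0592 = −1.149.
The balanced reaction is Pd²⁺(aq) + Fe(s) → Pd(s) + Fe²⁺(aq), so Q = [Fe²⁺(aq)] / [Pd²⁺(aq)].
Isolating [Pd²⁺(aq)] in Q = 10^{−1.149} yields log [Pd²⁺(aq)] = −0.138, i.e. 0.73 M.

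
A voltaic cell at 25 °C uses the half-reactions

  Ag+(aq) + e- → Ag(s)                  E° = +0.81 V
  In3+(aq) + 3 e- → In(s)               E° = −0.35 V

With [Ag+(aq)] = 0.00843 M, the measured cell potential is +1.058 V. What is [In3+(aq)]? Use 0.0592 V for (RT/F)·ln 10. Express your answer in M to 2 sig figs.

0.088 M

With Ag⁺/Ag at the cathode and In³⁺/In at the anode, E°cell = +0.81 − (−0.35) = +1.16 V (n = 3).
From the Nernst equation, log Q = n(E° − E)/0.0592 = 3·(+1.16 − (+1.058))/0.0592 = 5.169.
For 3 Ag+(aq) + In(s) → 3 Ag(s) + In3+(aq), the reaction quotient is Q = [In3+(aq)] / [Ag+(aq)]^3.
Substituting the known concentrations and solving, log [In3+(aq)] = −1.054 and [In3+(aq)] = 0.088 M.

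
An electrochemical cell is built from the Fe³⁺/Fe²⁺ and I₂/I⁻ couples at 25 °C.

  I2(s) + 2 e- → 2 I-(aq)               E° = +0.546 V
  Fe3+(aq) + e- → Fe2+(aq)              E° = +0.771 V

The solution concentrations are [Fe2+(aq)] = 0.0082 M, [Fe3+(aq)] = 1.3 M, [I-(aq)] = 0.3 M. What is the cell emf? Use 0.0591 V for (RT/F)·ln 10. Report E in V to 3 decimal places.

+0.324 V

Fe³⁺/Fe²⁺ is reduced (cathode, E° = +0.771 V) and I₂/I⁻ is oxidized (anode).
E°cell = E°cat − E°an = +0.771 − (+0.546) = +0.225 V; n = 2.
For the overall reaction 2 Fe3+(aq) + 2 I-(aq) → 2 Fe2+(aq) + I2(s), Q = [Fe2+(aq)]^2 / ([Fe3+(aq)]^2·[I-(aq)]^2) = 0.000442, giving log Q = −3.355.
Applying E = E° − (RT ln10/nF)·log Q gives +0.225 − (0.0591/2)(−3.355) = +0.324 V.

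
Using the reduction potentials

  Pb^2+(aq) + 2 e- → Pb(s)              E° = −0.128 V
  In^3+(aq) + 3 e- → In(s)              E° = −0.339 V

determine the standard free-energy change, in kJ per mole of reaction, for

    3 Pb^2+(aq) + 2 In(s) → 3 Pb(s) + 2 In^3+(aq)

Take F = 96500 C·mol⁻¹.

−122 kJ/mol

In the reaction as written Pb^2+(aq) is reduced, so the Pb²⁺/Pb couple is the cathode and In³⁺/In is the anode.
E°cell = −0.128 − (−0.339) = +0.211 V; balancing electrons gives n = 6.
ΔG° = −nFE°cell = −(6)(96500)(+0.211) J/mol = −122 kJ/mol.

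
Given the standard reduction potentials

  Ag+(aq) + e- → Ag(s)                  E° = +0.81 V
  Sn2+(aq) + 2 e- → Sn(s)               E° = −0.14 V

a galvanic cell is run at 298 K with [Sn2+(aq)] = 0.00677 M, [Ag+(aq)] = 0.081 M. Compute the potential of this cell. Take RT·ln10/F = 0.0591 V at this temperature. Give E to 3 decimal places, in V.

+0.950 V

Ag⁺/Ag is reduced (cathode, E° = +0.81 V) and Sn²⁺/Sn is oxidized (anode).
E°cell = +0.81 − (−0.14) = +0.95 V, with n = 2 electrons transferred.
For the overall reaction 2 Ag+(aq) + Sn(s) → 2 Ag(s) + Sn2+(aq), Q = [Sn2+(aq)] / [Ag+(aq)]^2 = 1.03, giving log Q = 0.014.
By the Nernst equation, E = +0.95 − (0.0591/2)·(0.014) = +0.950 V.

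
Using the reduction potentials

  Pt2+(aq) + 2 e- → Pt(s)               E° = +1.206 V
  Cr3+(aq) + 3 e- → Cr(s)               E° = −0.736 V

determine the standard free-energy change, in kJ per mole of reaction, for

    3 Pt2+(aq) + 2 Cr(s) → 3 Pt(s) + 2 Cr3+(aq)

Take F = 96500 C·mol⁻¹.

−1124 kJ/mol

In the reaction as written Pt2+(aq) is reduced, so the Pt²⁺/Pt couple is the cathode and Cr³⁺/Cr is the anode.
E°cell = +1.206 − (−0.736) = +1.942 V; balancing electrons gives n = 6.
ΔG° = −nFE°cell = −(6)(96500)(+1.942) J/mol = −1124 kJ/mol.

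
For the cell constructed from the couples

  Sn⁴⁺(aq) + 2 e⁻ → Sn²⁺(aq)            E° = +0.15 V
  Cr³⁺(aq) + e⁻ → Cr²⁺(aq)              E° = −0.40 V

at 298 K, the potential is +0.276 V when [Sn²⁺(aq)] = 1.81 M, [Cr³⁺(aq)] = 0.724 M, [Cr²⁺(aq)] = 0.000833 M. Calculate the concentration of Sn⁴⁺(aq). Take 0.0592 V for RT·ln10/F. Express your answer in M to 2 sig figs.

With Sn⁴⁺/Sn²⁺ at the cathode and Cr³⁺/Cr²⁺ at the anode, E°cell = +0.15 − (−0.40) = +0.55 V (n = 2).
Since E = E° − (0.0592/n)·log Q, log Q = n(E° − E)/0.0592 = 9.257.
For Sn⁴⁺(aq) + 2 Cr²⁺(aq) → Sn²⁺(aq) + 2 Cr³⁺(aq), the reaction quotient is Q = ([Sn²⁺(aq)]·[Cr³⁺(aq)]^2) / ([Sn⁴⁺(aq)]·[Cr²⁺(aq)]^2).
Solving for the unknown gives log [Sn⁴⁺(aq)] = −3.121, so [Sn⁴⁺(aq)] ≈ 0.00076 M.

0.00076 M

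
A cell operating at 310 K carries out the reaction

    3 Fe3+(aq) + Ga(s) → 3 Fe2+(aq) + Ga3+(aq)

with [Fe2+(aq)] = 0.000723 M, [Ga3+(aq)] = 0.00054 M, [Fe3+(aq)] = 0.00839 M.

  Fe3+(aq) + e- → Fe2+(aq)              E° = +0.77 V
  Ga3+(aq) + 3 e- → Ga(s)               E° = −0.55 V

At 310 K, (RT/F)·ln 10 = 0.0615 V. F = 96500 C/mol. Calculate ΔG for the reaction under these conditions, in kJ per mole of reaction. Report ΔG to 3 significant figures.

With Fe³⁺/Fe²⁺ reduced at the cathode, E°cell = +0.77 − (−0.55) = +1.32 V and n = 3.
The reaction quotient is ([Fe2+(aq)]^3·[Ga3+(aq)]) / [Fe3+(aq)]^3 = 3.46×10^−7; by Nernst, E = +1.32 − (0.0615/3)(−6.461) = +1.4525 V.
Then ΔG = −nFE = −3 × 96500 × +1.4525 J/mol = −420 kJ/mol.

−420 kJ/mol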